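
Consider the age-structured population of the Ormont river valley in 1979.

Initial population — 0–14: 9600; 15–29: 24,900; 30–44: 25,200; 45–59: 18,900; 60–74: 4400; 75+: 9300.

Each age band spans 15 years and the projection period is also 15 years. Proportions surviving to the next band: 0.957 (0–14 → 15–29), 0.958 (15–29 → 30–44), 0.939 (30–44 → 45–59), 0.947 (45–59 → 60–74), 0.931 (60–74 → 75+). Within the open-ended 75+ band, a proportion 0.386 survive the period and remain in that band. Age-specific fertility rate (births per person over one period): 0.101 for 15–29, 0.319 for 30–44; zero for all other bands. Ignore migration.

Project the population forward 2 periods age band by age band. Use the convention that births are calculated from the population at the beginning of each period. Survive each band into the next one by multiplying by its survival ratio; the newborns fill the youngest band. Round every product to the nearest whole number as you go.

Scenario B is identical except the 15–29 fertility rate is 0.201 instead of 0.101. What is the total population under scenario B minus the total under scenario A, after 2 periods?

Period 1.
Births: 24900 × 0.101 = 2515  |  25200 × 0.319 = 8039 → total 10554
15–29: 9600 × 0.957 = 9187
30–44: 24900 × 0.958 = 23854
45–59: 25200 × 0.939 = 23663
60–74: 18900 × 0.947 = 17898
75+: 4400 × 0.931 + 9300 × 0.386 = 4096 + 3590 = 7686
→ [10554, 9187, 23854, 23663, 17898, 7686]
Period 2.
Births: 9187 × 0.101 = 928  |  23854 × 0.319 = 7609 → total 8537
15–29: 10554 × 0.957 = 10100
30–44: 9187 × 0.958 = 8801
45–59: 23854 × 0.939 = 22399
60–74: 23663 × 0.947 = 22409
75+: 17898 × 0.931 + 7686 × 0.386 = 16663 + 2967 = 19630
→ [8537, 10100, 8801, 22399, 22409, 19630]
Scenario A total after 2 periods: 91876
Scenario B projection —
Period 1.
Births: 24900 × 0.201 = 5005  |  25200 × 0.319 = 8039 → total 13044
15–29: 9600 × 0.957 = 9187
30–44: 24900 × 0.958 = 23854
45–59: 25200 × 0.939 = 23663
60–74: 18900 × 0.947 = 17898
75+: 4400 × 0.931 + 9300 × 0.386 = 4096 + 3590 = 7686
→ [13044, 9187, 23854, 23663, 17898, 7686]
Period 2.
Births: 9187 × 0.201 = 1847  |  23854 × 0.319 = 7609 → total 9456
15–29: 13044 × 0.957 = 12483
30–44: 9187 × 0.958 = 8801
45–59: 23854 × 0.939 = 22399
60–74: 23663 × 0.947 = 22409
75+: 17898 × 0.931 + 7686 × 0.386 = 16663 + 2967 = 19630
→ [9456, 12483, 8801, 22399, 22409, 19630]
Scenario B total after 2 periods: 95178
Difference B − A = 95178 − 91876 = 3302

3302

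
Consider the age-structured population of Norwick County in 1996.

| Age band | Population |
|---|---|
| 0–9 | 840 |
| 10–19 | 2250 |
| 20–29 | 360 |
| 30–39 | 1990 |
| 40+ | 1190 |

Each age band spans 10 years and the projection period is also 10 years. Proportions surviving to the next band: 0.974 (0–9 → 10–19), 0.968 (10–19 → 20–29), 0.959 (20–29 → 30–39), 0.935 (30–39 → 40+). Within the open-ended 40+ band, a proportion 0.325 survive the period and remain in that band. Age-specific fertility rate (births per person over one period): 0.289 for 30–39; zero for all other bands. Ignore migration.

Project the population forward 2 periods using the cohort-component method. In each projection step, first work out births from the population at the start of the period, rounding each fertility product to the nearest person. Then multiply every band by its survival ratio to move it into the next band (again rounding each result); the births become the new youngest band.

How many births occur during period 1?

575

— Period 1 —
Births: 1990 * 0.289 = 575
10–19: 840 * 0.974 = 818
20–29: 2250 * 0.968 = 2178
30–39: 360 * 0.959 = 345
40+: 1990 * 0.935 + 1190 * 0.325 = 1861 + 387 = 2248
→ [575, 818, 2178, 345, 2248]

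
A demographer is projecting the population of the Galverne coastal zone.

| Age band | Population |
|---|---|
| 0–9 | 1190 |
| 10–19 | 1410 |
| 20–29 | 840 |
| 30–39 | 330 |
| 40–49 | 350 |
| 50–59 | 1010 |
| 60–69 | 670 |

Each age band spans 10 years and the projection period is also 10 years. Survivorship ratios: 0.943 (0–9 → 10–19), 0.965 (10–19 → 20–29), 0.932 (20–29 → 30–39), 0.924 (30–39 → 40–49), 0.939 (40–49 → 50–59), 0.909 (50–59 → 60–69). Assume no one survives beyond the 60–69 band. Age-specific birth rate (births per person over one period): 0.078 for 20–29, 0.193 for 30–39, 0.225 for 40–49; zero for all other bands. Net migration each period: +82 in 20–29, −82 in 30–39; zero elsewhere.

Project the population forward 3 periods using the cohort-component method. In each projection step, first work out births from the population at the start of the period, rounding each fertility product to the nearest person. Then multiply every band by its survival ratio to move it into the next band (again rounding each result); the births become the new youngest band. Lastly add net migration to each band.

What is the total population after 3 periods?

(Groups numbered youngest = 1 to oldest = 7.)
After projecting period 1:
Births: 840 × 0.078 = 66 ; 330 × 0.193 = 64 ; 350 × 0.225 = 79 → 209
Group 2: 1190 × 0.943 = 1122
Group 3: 1410 × 0.965 = 1361
Group 4: 840 × 0.932 = 783
Group 5: 330 × 0.924 = 305
Group 6: 350 × 0.939 = 329
Group 7: 1010 × 0.909 = 918
Net migration: Group 3 + 82 → 1443; Group 4 − 82 → 701
Population now: 0–9=209, 10–19=1122, 20–29=1443, 30–39=701, 40–49=305, 50–59=329, 60–69=918
After projecting period 2:
Births: 1443 × 0.078 = 113 ; 701 × 0.193 = 135 ; 305 × 0.225 = 69 → 317
Group 2: 209 × 0.943 = 197
Group 3: 1122 × 0.965 = 1083
Group 4: 1443 × 0.932 = 1345
Group 5: 701 × 0.924 = 648
Group 6: 305 × 0.939 = 286
Group 7: 329 × 0.909 = 299
Net migration: Group 3 + 82 → 1165; Group 4 − 82 → 1263
Population now: 0–9=317, 10–19=197, 20–29=1165, 30–39=1263, 40–49=648, 50–59=286, 60–69=299
After projecting period 3:
Births: 1165 × 0.078 = 91 ; 1263 × 0.193 = 244 ; 648 × 0.225 = 146 → 481
Group 2: 317 × 0.943 = 299
Group 3: 197 × 0.965 = 190
Group 4: 1165 × 0.932 = 1086
Group 5: 1263 × 0.924 = 1167
Group 6: 648 × 0.939 = 608
Group 7: 286 × 0.909 = 260
Net migration: Group 3 + 82 → 272; Group 4 − 82 → 1004
Population now: 0–9=481, 10–19=299, 20–29=272, 30–39=1004, 40–49=1167, 50–59=608, 60–69=260
Total after period 3: 481 + 299 + 272 + 1004 + 1167 + 608 + 260 = 4091

4091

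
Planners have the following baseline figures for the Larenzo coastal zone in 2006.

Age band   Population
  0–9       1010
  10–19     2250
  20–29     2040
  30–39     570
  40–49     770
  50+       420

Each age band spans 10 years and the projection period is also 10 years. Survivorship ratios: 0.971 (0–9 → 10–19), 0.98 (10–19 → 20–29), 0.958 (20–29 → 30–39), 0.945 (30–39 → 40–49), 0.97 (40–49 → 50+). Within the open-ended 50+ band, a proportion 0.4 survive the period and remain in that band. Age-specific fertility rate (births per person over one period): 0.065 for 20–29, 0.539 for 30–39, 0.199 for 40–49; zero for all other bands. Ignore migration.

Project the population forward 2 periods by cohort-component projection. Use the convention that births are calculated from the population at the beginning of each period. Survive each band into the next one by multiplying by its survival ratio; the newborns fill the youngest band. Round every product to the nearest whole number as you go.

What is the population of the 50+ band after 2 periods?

Call the bands 1 to 6, youngest first.
Period 1:
Births: 2040 * 0.065 = 133, 570 * 0.539 = 307, 770 * 0.199 = 153 → total 593
Band 2: 1010 * 0.971 = 981
Band 3: 2250 * 0.98 = 2205
Band 4: 2040 * 0.958 = 1954
Band 5: 570 * 0.945 = 539
Band 6: 770 * 0.97 + 420 * 0.4 = 747 + 168 = 915
Giving 593 / 981 / 2205 / 1954 / 539 / 915.
Period 2:
Births: 2205 * 0.065 = 143, 1954 * 0.539 = 1053, 539 * 0.199 = 107 → total 1303
Band 2: 593 * 0.971 = 576
Band 3: 981 * 0.98 = 961
Band 4: 2205 * 0.958 = 2112
Band 5: 1954 * 0.945 = 1847
Band 6: 539 * 0.97 + 915 * 0.4 = 523 + 366 = 889
Giving 1303 / 576 / 961 / 2112 / 1847 / 889.

889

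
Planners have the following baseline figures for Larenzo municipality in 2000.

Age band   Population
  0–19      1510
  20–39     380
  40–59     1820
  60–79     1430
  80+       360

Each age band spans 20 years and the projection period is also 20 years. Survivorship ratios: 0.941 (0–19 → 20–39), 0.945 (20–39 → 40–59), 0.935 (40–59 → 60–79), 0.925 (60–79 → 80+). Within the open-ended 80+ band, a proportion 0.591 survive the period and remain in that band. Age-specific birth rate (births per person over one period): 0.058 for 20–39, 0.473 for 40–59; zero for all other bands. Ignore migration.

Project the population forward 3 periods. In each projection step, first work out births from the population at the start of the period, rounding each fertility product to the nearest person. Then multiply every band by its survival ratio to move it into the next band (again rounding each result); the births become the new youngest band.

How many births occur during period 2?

Numbering the groups 1..5 from youngest to oldest:
Period 1:
Births: 380 × 0.058 = 22  |  1820 × 0.473 = 861 ⇒ total 883
Group 2: 1510 × 0.941 = 1421
Group 3: 380 × 0.945 = 359
Group 4: 1820 × 0.935 = 1702
Group 5: 1430 × 0.925 + 360 × 0.591 = 1323 + 213 = 1536
→ [883, 1421, 359, 1702, 1536]
Period 2:
Births: 1421 × 0.058 = 82  |  359 × 0.473 = 170 ⇒ total 252
Group 2: 883 × 0.941 = 831
Group 3: 1421 × 0.945 = 1343
Group 4: 359 × 0.935 = 336
Group 5: 1702 × 0.925 + 1536 × 0.591 = 1574 + 908 = 2482
→ [252, 831, 1343, 336, 2482]

252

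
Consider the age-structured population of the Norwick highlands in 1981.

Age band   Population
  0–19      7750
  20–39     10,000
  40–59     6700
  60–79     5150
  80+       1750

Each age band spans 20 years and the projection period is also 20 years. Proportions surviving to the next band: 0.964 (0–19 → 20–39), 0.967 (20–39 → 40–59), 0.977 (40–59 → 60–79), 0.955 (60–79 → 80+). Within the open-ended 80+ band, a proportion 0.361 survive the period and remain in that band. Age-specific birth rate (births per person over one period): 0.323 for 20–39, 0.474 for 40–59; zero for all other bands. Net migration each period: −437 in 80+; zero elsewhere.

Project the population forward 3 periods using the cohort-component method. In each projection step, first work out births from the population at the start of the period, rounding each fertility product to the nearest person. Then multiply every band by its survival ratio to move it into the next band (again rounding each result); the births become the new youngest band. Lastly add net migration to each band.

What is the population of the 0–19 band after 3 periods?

5419

Period 1.
Births: 10000 * 0.323 = 3230, 6700 * 0.474 = 3176 ⇒ total 6406
20–39: 7750 * 0.964 = 7471
40–59: 10000 * 0.967 = 9670
60–79: 6700 * 0.977 = 6546
80+: 5150 * 0.955 + 1750 * 0.361 = 4918 + 632 = 5550
Net migration: 80+ − 437 → 5113
→ [6406, 7471, 9670, 6546, 5113]
Period 2.
Births: 7471 * 0.323 = 2413, 9670 * 0.474 = 4584 ⇒ total 6997
20–39: 6406 * 0.964 = 6175
40–59: 7471 * 0.967 = 7224
60–79: 9670 * 0.977 = 9448
80+: 6546 * 0.955 + 5113 * 0.361 = 6251 + 1846 = 8097
Net migration: 80+ − 437 → 7660
→ [6997, 6175, 7224, 9448, 7660]
Period 3.
Births: 6175 * 0.323 = 1995, 7224 * 0.474 = 3424 ⇒ total 5419
20–39: 6997 * 0.964 = 6745
40–59: 6175 * 0.967 = 5971
60–79: 7224 * 0.977 = 7058
80+: 9448 * 0.955 + 7660 * 0.361 = 9023 + 2765 = 11788
Net migration: 80+ − 437 → 11351
→ [5419, 6745, 5971, 7058, 11351]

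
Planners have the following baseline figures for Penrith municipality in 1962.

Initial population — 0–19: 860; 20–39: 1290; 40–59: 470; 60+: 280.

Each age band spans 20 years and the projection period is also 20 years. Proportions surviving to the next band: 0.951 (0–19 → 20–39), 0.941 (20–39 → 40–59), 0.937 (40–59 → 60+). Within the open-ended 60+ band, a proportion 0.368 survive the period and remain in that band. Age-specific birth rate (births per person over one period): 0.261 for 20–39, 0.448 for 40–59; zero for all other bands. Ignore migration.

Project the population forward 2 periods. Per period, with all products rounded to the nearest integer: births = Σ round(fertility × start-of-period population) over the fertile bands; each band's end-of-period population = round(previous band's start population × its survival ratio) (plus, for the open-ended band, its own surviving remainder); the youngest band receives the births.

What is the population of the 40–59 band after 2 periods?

Call the bands 1 to 4, youngest first.
— Period 1 —
Births: 1290 × 0.261 = 337 ; 470 × 0.448 = 211 → total 548
Band 2: 860 × 0.951 = 818
Band 3: 1290 × 0.941 = 1214
Band 4: 470 × 0.937 + 280 × 0.368 = 440 + 103 = 543
→ [548, 818, 1214, 543]
— Period 2 —
Births: 818 × 0.261 = 213 ; 1214 × 0.448 = 544 → total 757
Band 2: 548 × 0.951 = 521
Band 3: 818 × 0.941 = 770
Band 4: 1214 × 0.937 + 543 × 0.368 = 1138 + 200 = 1338
→ [757, 521, 770, 1338]

770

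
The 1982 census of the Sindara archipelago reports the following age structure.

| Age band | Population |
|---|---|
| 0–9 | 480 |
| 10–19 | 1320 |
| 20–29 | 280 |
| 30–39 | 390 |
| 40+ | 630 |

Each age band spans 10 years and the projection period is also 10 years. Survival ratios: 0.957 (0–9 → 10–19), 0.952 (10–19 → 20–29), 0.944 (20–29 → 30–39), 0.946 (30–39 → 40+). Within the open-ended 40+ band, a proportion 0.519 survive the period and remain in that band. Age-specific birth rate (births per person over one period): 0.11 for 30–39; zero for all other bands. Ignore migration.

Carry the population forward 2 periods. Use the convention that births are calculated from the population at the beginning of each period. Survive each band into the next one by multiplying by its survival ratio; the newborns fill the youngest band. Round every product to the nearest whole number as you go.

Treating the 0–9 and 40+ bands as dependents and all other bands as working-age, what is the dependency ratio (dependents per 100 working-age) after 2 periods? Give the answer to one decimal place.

Period 1.
Births: 390 × 0.11 = 43
10–19: 480 × 0.957 = 459
20–29: 1320 × 0.952 = 1257
30–39: 280 × 0.944 = 264
40+: 390 × 0.946 + 630 × 0.519 = 369 + 327 = 696
End of period: [43, 459, 1257, 264, 696]
Period 2.
Births: 264 × 0.11 = 29
10–19: 43 × 0.957 = 41
20–29: 459 × 0.952 = 437
30–39: 1257 × 0.944 = 1187
40+: 264 × 0.946 + 696 × 0.519 = 250 + 361 = 611
End of period: [29, 41, 437, 1187, 611]
Dependents (band 0–9 + band 40+) = 29 + 611 = 640; working-age = 1665; ratio = 640/1665 × 100 = 38.4

38.4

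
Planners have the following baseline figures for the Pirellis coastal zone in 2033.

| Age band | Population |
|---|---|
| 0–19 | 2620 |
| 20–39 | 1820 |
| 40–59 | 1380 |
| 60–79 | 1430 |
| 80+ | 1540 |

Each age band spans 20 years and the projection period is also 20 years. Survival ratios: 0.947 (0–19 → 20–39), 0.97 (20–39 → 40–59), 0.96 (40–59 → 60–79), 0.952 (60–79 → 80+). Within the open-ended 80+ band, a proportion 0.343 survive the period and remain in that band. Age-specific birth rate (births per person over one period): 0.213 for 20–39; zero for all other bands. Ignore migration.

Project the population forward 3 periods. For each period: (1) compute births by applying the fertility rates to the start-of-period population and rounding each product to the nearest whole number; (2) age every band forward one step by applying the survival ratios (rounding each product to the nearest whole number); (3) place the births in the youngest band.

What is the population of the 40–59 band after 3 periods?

356

[period 1]
Births: 1820 × 0.213 = 388
20–39: 2620 × 0.947 = 2481
40–59: 1820 × 0.97 = 1765
60–79: 1380 × 0.96 = 1325
80+: 1430 × 0.952 + 1540 × 0.343 = 1361 + 528 = 1889
Giving 388 / 2481 / 1765 / 1325 / 1889.
[period 2]
Births: 2481 × 0.213 = 528
20–39: 388 × 0.947 = 367
40–59: 2481 × 0.97 = 2407
60–79: 1765 × 0.96 = 1694
80+: 1325 × 0.952 + 1889 × 0.343 = 1261 + 648 = 1909
Giving 528 / 367 / 2407 / 1694 / 1909.
[period 3]
Births: 367 × 0.213 = 78
20–39: 528 × 0.947 = 500
40–59: 367 × 0.97 = 356
60–79: 2407 × 0.96 = 2311
80+: 1694 × 0.952 + 1909 × 0.343 = 1613 + 655 = 2268
Giving 78 / 500 / 356 / 2311 / 2268.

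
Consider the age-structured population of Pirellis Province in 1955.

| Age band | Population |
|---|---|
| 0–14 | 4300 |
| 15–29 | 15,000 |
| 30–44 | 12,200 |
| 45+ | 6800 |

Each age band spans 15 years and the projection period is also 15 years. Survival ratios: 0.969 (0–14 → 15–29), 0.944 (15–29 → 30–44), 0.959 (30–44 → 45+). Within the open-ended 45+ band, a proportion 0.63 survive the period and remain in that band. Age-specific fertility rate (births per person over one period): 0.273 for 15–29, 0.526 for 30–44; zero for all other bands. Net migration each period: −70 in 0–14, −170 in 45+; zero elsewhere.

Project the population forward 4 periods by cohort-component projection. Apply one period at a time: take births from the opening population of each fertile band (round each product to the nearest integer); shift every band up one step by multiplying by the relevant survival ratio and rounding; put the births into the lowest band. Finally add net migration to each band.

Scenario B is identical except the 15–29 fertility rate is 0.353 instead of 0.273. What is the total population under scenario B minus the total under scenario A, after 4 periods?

Period 1:
Births: 15000 × 0.273 = 4095, 12200 × 0.526 = 6417 ⇒ total 10512
15–29: 4300 × 0.969 = 4167
30–44: 15000 × 0.944 = 14160
45+: 12200 × 0.959 + 6800 × 0.63 = 11700 + 4284 = 15984
Net migration: 0–14 − 70 → 10442; 45+ − 170 → 15814
→ [10442, 4167, 14160, 15814]
Period 2:
Births: 4167 × 0.273 = 1138, 14160 × 0.526 = 7448 ⇒ total 8586
15–29: 10442 × 0.969 = 10118
30–44: 4167 × 0.944 = 3934
45+: 14160 × 0.959 + 15814 × 0.63 = 13579 + 9963 = 23542
Net migration: 0–14 − 70 → 8516; 45+ − 170 → 23372
→ [8516, 10118, 3934, 23372]
Period 3:
Births: 10118 × 0.273 = 2762, 3934 × 0.526 = 2069 ⇒ total 4831
15–29: 8516 × 0.969 = 8252
30–44: 10118 × 0.944 = 9551
45+: 3934 × 0.959 + 23372 × 0.63 = 3773 + 14724 = 18497
Net migration: 0–14 − 70 → 4761; 45+ − 170 → 18327
→ [4761, 8252, 9551, 18327]
Period 4:
Births: 8252 × 0.273 = 2253, 9551 × 0.526 = 5024 ⇒ total 7277
15–29: 4761 × 0.969 = 4613
30–44: 8252 × 0.944 = 7790
45+: 9551 × 0.959 + 18327 × 0.63 = 9159 + 11546 = 20705
Net migration: 0–14 − 70 → 7207; 45+ − 170 → 20535
→ [7207, 4613, 7790, 20535]
Scenario A total after 4 periods: 40145
Scenario B projection —
Period 1:
Births: 15000 × 0.353 = 5295, 12200 × 0.526 = 6417 ⇒ total 11712
15–29: 4300 × 0.969 = 4167
30–44: 15000 × 0.944 = 14160
45+: 12200 × 0.959 + 6800 × 0.63 = 11700 + 4284 = 15984
Net migration: 0–14 − 70 → 11642; 45+ − 170 → 15814
→ [11642, 4167, 14160, 15814]
Period 2:
Births: 4167 × 0.353 = 1471, 14160 × 0.526 = 7448 ⇒ total 8919
15–29: 11642 × 0.969 = 11281
30–44: 4167 × 0.944 = 3934
45+: 14160 × 0.959 + 15814 × 0.63 = 13579 + 9963 = 23542
Net migration: 0–14 − 70 → 8849; 45+ − 170 → 23372
→ [8849, 11281, 3934, 23372]
Period 3:
Births: 11281 × 0.353 = 3982, 3934 × 0.526 = 2069 ⇒ total 6051
15–29: 8849 × 0.969 = 8575
30–44: 11281 × 0.944 = 10649
45+: 3934 × 0.959 + 23372 × 0.63 = 3773 + 14724 = 18497
Net migration: 0–14 − 70 → 5981; 45+ − 170 → 18327
→ [5981, 8575, 10649, 18327]
Period 4:
Births: 8575 × 0.353 = 3027, 10649 × 0.526 = 5601 ⇒ total 8628
15–29: 5981 × 0.969 = 5796
30–44: 8575 × 0.944 = 8095
45+: 10649 × 0.959 + 18327 × 0.63 = 10212 + 11546 = 21758
Net migration: 0–14 − 70 → 8558; 45+ − 170 → 21588
→ [8558, 5796, 8095, 21588]
Scenario B total after 4 periods: 44037
Difference B − A = 44037 − 40145 = 3892

3892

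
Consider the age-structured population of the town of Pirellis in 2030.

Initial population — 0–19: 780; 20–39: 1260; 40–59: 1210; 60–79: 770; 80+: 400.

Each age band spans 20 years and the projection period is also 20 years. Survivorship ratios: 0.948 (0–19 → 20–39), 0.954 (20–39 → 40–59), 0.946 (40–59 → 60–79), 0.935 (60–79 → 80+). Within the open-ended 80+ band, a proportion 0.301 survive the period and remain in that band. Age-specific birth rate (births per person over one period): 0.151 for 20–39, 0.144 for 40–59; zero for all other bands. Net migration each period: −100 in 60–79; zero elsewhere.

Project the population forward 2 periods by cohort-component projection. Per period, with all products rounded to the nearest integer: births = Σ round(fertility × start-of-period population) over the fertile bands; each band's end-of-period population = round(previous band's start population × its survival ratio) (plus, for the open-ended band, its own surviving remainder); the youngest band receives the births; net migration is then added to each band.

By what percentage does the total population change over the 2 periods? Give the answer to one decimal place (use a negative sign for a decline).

-18.5

Period 1:
Births: 1260 * 0.151 = 190 ; 1210 * 0.144 = 174 → total 364
20–39: 780 * 0.948 = 739
40–59: 1260 * 0.954 = 1202
60–79: 1210 * 0.946 = 1145
80+: 770 * 0.935 + 400 * 0.301 = 720 + 120 = 840
Net migration: 60–79 − 100 → 1045
Population now: 0–19=364, 20–39=739, 40–59=1202, 60–79=1045, 80+=840
Period 2:
Births: 739 * 0.151 = 112 ; 1202 * 0.144 = 173 → total 285
20–39: 364 * 0.948 = 345
40–59: 739 * 0.954 = 705
60–79: 1202 * 0.946 = 1137
80+: 1045 * 0.935 + 840 * 0.301 = 977 + 253 = 1230
Net migration: 60–79 − 100 → 1037
Population now: 0–19=285, 20–39=345, 40–59=705, 60–79=1037, 80+=1230
Total: 4420 → 3602; change = -818; percentage change = -18.5%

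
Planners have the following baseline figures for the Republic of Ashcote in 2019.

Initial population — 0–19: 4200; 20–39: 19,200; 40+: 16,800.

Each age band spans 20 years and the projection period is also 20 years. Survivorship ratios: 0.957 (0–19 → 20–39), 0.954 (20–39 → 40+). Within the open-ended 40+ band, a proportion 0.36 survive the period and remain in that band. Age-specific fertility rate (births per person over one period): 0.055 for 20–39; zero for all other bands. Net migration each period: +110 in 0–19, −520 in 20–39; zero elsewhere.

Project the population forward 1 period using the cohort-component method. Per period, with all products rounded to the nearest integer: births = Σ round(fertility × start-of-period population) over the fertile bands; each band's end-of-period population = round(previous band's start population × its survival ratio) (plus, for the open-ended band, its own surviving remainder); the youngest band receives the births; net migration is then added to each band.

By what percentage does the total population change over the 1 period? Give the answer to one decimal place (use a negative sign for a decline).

-27.8

Numbering the groups 1..3 from youngest to oldest:
— Period 1 —
Births: 19200 × 0.055 = 1056
Group 2: 4200 × 0.957 = 4019
Group 3: 19200 × 0.954 + 16800 × 0.36 = 18317 + 6048 = 24365
Net migration: Group 1 + 110 → 1166; Group 2 − 520 → 3499
Giving 1166 / 3499 / 24365.
Total: 40200 → 29030; change = -11170; percentage change = -27.8%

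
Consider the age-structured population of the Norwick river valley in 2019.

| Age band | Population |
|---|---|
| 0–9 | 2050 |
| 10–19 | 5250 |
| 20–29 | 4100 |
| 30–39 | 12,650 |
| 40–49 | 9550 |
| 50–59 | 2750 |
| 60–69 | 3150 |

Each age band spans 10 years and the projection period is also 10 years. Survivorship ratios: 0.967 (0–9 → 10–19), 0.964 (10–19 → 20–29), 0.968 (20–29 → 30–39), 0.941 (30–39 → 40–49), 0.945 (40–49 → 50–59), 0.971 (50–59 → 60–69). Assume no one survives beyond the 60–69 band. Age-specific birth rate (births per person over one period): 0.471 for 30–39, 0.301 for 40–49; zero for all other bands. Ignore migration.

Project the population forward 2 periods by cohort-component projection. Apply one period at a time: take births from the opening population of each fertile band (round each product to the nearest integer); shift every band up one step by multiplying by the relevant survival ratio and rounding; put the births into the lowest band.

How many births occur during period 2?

5452

After projecting period 1:
Births: 12650 × 0.471 = 5958  |  9550 × 0.301 = 2875 → 8833
10–19: 2050 × 0.967 = 1982
20–29: 5250 × 0.964 = 5061
30–39: 4100 × 0.968 = 3969
40–49: 12650 × 0.941 = 11904
50–59: 9550 × 0.945 = 9025
60–69: 2750 × 0.971 = 2670
Giving 8833 / 1982 / 5061 / 3969 / 11904 / 9025 / 2670.
After projecting period 2:
Births: 3969 × 0.471 = 1869  |  11904 × 0.301 = 3583 → 5452
10–19: 8833 × 0.967 = 8542
20–29: 1982 × 0.964 = 1911
30–39: 5061 × 0.968 = 4899
40–49: 3969 × 0.941 = 3735
50–59: 11904 × 0.945 = 11249
60–69: 9025 × 0.971 = 8763
Giving 5452 / 8542 / 1911 / 4899 / 3735 / 11249 / 8763.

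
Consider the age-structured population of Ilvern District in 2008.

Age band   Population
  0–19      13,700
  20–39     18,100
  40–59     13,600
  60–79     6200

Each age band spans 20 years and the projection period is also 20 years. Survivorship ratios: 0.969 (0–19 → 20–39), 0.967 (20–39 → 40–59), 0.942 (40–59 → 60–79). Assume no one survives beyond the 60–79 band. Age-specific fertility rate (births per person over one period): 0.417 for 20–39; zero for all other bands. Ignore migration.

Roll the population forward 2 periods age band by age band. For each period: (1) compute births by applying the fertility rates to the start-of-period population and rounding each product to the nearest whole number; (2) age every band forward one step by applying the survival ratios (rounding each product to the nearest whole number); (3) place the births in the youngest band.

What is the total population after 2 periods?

42175

Period 1.
Births: 18100 × 0.417 = 7548
20–39: 13700 × 0.969 = 13275
40–59: 18100 × 0.967 = 17503
60–79: 13600 × 0.942 = 12811
Giving 7548 / 13275 / 17503 / 12811.
Period 2.
Births: 13275 × 0.417 = 5536
20–39: 7548 × 0.969 = 7314
40–59: 13275 × 0.967 = 12837
60–79: 17503 × 0.942 = 16488
Giving 5536 / 7314 / 12837 / 16488.
Total after period 2: 5536 + 7314 + 12837 + 16488 = 42175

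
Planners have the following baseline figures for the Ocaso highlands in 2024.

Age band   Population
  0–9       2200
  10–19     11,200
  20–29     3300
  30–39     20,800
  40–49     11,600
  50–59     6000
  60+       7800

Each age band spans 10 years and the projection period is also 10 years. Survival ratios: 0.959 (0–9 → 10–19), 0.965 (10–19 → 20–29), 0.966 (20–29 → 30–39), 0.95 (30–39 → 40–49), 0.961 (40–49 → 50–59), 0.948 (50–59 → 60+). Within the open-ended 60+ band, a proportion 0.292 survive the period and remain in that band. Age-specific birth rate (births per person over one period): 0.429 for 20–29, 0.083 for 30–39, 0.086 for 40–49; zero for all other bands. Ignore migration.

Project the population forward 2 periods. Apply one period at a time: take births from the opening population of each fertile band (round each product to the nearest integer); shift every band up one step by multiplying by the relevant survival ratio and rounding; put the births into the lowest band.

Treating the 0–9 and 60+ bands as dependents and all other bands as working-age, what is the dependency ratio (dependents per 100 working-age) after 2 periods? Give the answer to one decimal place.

Let band 1 be 0–9 through band 7 = 60+.
Period 1:
Births: 3300 × 0.429 = 1416  |  20800 × 0.083 = 1726  |  11600 × 0.086 = 998 → 4140
Band 2: 2200 × 0.959 = 2110
Band 3: 11200 × 0.965 = 10808
Band 4: 3300 × 0.966 = 3188
Band 5: 20800 × 0.95 = 19760
Band 6: 11600 × 0.961 = 11148
Band 7: 6000 × 0.948 + 7800 × 0.292 = 5688 + 2278 = 7966
End of period: [4140, 2110, 10808, 3188, 19760, 11148, 7966]
Period 2:
Births: 10808 × 0.429 = 4637  |  3188 × 0.083 = 265  |  19760 × 0.086 = 1699 → 6601
Band 2: 4140 × 0.959 = 3970
Band 3: 2110 × 0.965 = 2036
Band 4: 10808 × 0.966 = 10441
Band 5: 3188 × 0.95 = 3029
Band 6: 19760 × 0.961 = 18989
Band 7: 11148 × 0.948 + 7966 × 0.292 = 10568 + 2326 = 12894
End of period: [6601, 3970, 2036, 10441, 3029, 18989, 12894]
Dependents (band 0–9 + band 60+) = 6601 + 12894 = 19495; working-age = 38465; ratio = 19495/38465 × 100 = 50.7

50.7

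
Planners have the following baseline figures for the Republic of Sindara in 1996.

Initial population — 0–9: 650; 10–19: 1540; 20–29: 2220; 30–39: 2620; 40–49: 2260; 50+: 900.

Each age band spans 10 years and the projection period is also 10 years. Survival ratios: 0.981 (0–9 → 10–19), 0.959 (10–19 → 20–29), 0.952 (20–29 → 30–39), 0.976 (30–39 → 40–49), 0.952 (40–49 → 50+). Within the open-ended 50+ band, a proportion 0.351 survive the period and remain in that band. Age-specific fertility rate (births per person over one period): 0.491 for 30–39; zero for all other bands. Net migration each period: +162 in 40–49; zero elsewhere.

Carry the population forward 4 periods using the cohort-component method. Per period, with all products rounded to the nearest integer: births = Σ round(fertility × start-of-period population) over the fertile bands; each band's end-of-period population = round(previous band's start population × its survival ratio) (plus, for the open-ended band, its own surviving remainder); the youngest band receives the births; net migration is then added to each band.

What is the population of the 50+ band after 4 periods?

2628

[period 1]
Births: 2620 * 0.491 = 1286
10–19: 650 * 0.981 = 638
20–29: 1540 * 0.959 = 1477
30–39: 2220 * 0.952 = 2113
40–49: 2620 * 0.976 = 2557
50+: 2260 * 0.952 + 900 * 0.351 = 2152 + 316 = 2468
Net migration: 40–49 + 162 → 2719
→ [1286, 638, 1477, 2113, 2719, 2468]
[period 2]
Births: 2113 * 0.491 = 1037
10–19: 1286 * 0.981 = 1262
20–29: 638 * 0.959 = 612
30–39: 1477 * 0.952 = 1406
40–49: 2113 * 0.976 = 2062
50+: 2719 * 0.952 + 2468 * 0.351 = 2588 + 866 = 3454
Net migration: 40–49 + 162 → 2224
→ [1037, 1262, 612, 1406, 2224, 3454]
[period 3]
Births: 1406 * 0.491 = 690
10–19: 1037 * 0.981 = 1017
20–29: 1262 * 0.959 = 1210
30–39: 612 * 0.952 = 583
40–49: 1406 * 0.976 = 1372
50+: 2224 * 0.952 + 3454 * 0.351 = 2117 + 1212 = 3329
Net migration: 40–49 + 162 → 1534
→ [690, 1017, 1210, 583, 1534, 3329]
[period 4]
Births: 583 * 0.491 = 286
10–19: 690 * 0.981 = 677
20–29: 1017 * 0.959 = 975
30–39: 1210 * 0.952 = 1152
40–49: 583 * 0.976 = 569
50+: 1534 * 0.952 + 3329 * 0.351 = 1460 + 1168 = 2628
Net migration: 40–49 + 162 → 731
→ [286, 677, 975, 1152, 731, 2628]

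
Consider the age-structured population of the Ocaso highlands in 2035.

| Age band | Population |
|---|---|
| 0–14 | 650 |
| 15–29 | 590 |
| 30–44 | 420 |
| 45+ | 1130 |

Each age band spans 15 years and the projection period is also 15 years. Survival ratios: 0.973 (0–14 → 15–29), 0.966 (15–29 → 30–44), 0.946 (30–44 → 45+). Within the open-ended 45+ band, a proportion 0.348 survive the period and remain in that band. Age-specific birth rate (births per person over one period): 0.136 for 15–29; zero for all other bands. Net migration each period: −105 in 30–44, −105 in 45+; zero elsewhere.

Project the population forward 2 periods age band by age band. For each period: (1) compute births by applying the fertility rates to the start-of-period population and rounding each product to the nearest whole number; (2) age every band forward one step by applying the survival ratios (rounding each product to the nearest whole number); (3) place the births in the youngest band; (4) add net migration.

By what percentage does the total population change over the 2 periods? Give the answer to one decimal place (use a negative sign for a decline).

-55.4

Numbering the bands 1..4 from youngest to oldest:
Period 1:
Births: 590 × 0.136 = 80
Band 2: 650 × 0.973 = 632
Band 3: 590 × 0.966 = 570
Band 4: 420 × 0.946 + 1130 × 0.348 = 397 + 393 = 790
Net migration: Band 3 − 105 → 465; Band 4 − 105 → 685
→ [80, 632, 465, 685]
Period 2:
Births: 632 × 0.136 = 86
Band 2: 80 × 0.973 = 78
Band 3: 632 × 0.966 = 611
Band 4: 465 × 0.946 + 685 × 0.348 = 440 + 238 = 678
Net migration: Band 3 − 105 → 506; Band 4 − 105 → 573
→ [86, 78, 506, 573]
Total: 2790 → 1243; change = -1547; percentage change = -55.4%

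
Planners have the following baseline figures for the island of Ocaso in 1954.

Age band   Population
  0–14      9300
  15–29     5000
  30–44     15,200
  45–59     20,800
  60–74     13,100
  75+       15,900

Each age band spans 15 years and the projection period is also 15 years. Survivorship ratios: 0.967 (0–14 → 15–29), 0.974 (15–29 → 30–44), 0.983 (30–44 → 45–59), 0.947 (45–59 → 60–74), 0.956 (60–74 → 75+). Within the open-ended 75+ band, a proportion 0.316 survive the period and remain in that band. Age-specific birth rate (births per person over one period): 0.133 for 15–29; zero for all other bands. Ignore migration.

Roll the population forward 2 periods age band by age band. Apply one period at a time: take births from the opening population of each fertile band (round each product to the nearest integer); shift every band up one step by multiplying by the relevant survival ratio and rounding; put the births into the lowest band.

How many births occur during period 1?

Call the groups 1 to 6, youngest first.
Period 1:
Births: 5000 × 0.133 = 665
Group 2: 9300 × 0.967 = 8993
Group 3: 5000 × 0.974 = 4870
Group 4: 15200 × 0.983 = 14942
Group 5: 20800 × 0.947 = 19698
Group 6: 13100 × 0.956 + 15900 × 0.316 = 12524 + 5024 = 17548
Population now: 0–14=665, 15–29=8993, 30–44=4870, 45–59=14942, 60–74=19698, 75+=17548

665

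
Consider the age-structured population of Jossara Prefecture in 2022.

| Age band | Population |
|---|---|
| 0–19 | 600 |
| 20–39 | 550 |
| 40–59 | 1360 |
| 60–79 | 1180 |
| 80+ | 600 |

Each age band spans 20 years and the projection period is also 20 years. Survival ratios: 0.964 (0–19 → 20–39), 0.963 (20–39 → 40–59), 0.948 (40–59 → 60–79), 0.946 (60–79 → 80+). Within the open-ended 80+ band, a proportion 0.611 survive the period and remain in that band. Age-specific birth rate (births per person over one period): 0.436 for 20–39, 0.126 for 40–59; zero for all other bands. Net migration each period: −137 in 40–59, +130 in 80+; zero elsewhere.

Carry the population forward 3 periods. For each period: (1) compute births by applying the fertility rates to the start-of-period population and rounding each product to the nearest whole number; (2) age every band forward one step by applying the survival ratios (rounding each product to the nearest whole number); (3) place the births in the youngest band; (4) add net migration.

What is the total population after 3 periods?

3069

[period 1]
Births: 550 × 0.436 = 240 ; 1360 × 0.126 = 171 — total 411
20–39: 600 × 0.964 = 578
40–59: 550 × 0.963 = 530
60–79: 1360 × 0.948 = 1289
80+: 1180 × 0.946 + 600 × 0.611 = 1116 + 367 = 1483
Net migration: 40–59 − 137 → 393; 80+ + 130 → 1613
End of period: [411, 578, 393, 1289, 1613]
[period 2]
Births: 578 × 0.436 = 252 ; 393 × 0.126 = 50 — total 302
20–39: 411 × 0.964 = 396
40–59: 578 × 0.963 = 557
60–79: 393 × 0.948 = 373
80+: 1289 × 0.946 + 1613 × 0.611 = 1219 + 986 = 2205
Net migration: 40–59 − 137 → 420; 80+ + 130 → 2335
End of period: [302, 396, 420, 373, 2335]
[period 3]
Births: 396 × 0.436 = 173 ; 420 × 0.126 = 53 — total 226
20–39: 302 × 0.964 = 291
40–59: 396 × 0.963 = 381
60–79: 420 × 0.948 = 398
80+: 373 × 0.946 + 2335 × 0.611 = 353 + 1427 = 1780
Net migration: 40–59 − 137 → 244; 80+ + 130 → 1910
End of period: [226, 291, 244, 398, 1910]
Total after period 3: 226 + 291 + 244 + 398 + 1910 = 3069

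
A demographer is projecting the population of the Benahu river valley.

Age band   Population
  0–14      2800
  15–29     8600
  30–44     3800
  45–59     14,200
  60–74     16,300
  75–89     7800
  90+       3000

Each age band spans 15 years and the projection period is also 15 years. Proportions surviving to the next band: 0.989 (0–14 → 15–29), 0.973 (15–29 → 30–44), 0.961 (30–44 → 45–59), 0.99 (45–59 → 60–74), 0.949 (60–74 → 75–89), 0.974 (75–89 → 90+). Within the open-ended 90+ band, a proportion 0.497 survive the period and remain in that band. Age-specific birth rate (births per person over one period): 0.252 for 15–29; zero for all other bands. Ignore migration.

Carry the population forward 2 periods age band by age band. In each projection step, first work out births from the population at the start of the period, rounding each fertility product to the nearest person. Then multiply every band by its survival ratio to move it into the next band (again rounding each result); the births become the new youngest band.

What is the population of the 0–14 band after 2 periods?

Let band 1 be 0–14 through band 7 = 90+.
After projecting period 1:
Births: 8600 × 0.252 = 2167
Band 2: 2800 × 0.989 = 2769
Band 3: 8600 × 0.973 = 8368
Band 4: 3800 × 0.961 = 3652
Band 5: 14200 × 0.99 = 14058
Band 6: 16300 × 0.949 = 15469
Band 7: 7800 × 0.974 + 3000 × 0.497 = 7597 + 1491 = 9088
Population now: 0–14=2167, 15–29=2769, 30–44=8368, 45–59=3652, 60–74=14058, 75–89=15469, 90+=9088
After projecting period 2:
Births: 2769 × 0.252 = 698
Band 2: 2167 × 0.989 = 2143
Band 3: 2769 × 0.973 = 2694
Band 4: 8368 × 0.961 = 8042
Band 5: 3652 × 0.99 = 3615
Band 6: 14058 × 0.949 = 13341
Band 7: 15469 × 0.974 + 9088 × 0.497 = 15067 + 4517 = 19584
Population now: 0–14=698, 15–29=2143, 30–44=2694, 45–59=8042, 60–74=3615, 75–89=13341, 90+=19584

698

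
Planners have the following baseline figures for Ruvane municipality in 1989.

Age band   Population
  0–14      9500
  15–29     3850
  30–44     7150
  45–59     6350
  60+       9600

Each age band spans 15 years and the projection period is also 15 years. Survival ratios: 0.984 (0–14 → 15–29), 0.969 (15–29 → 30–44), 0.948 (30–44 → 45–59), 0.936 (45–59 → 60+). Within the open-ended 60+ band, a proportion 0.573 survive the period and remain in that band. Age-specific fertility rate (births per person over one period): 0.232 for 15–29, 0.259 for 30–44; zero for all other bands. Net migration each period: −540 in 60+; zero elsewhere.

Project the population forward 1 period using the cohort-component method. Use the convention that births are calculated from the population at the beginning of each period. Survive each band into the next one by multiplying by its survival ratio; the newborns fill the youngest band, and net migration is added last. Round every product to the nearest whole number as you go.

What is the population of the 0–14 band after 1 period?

Period 1:
Births: 3850 × 0.232 = 893, 7150 × 0.259 = 1852 → total 2745
15–29: 9500 × 0.984 = 9348
30–44: 3850 × 0.969 = 3731
45–59: 7150 × 0.948 = 6778
60+: 6350 × 0.936 + 9600 × 0.573 = 5944 + 5501 = 11445
Net migration: 60+ − 540 → 10905
Giving 2745 / 9348 / 3731 / 6778 / 10905.

2745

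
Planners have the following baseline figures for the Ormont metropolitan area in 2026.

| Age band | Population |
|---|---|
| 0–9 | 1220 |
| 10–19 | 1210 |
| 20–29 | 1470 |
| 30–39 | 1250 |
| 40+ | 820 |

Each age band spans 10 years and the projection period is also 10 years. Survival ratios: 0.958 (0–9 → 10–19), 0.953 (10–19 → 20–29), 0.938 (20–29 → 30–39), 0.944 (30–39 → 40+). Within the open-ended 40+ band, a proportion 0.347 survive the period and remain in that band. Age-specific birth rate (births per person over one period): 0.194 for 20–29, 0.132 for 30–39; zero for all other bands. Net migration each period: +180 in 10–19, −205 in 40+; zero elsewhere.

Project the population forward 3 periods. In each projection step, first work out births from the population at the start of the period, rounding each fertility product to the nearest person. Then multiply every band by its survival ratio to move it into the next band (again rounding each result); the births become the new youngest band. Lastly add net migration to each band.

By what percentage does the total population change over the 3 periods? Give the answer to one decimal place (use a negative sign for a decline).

-31.4

Call the groups 1 to 5, youngest first.
— Period 1 —
Births: 1470 × 0.194 = 285 ; 1250 × 0.132 = 165 — total 450
Group 2: 1220 × 0.958 = 1169
Group 3: 1210 × 0.953 = 1153
Group 4: 1470 × 0.938 = 1379
Group 5: 1250 × 0.944 + 820 × 0.347 = 1180 + 285 = 1465
Net migration: Group 2 + 180 → 1349; Group 5 − 205 → 1260
End of period: [450, 1349, 1153, 1379, 1260]
— Period 2 —
Births: 1153 × 0.194 = 224 ; 1379 × 0.132 = 182 — total 406
Group 2: 450 × 0.958 = 431
Group 3: 1349 × 0.953 = 1286
Group 4: 1153 × 0.938 = 1082
Group 5: 1379 × 0.944 + 1260 × 0.347 = 1302 + 437 = 1739
Net migration: Group 2 + 180 → 611; Group 5 − 205 → 1534
End of period: [406, 611, 1286, 1082, 1534]
— Period 3 —
Births: 1286 × 0.194 = 249 ; 1082 × 0.132 = 143 — total 392
Group 2: 406 × 0.958 = 389
Group 3: 611 × 0.953 = 582
Group 4: 1286 × 0.938 = 1206
Group 5: 1082 × 0.944 + 1534 × 0.347 = 1021 + 532 = 1553
Net migration: Group 2 + 180 → 569; Group 5 − 205 → 1348
End of period: [392, 569, 582, 1206, 1348]
Total: 5970 → 4097; change = -1873; percentage change = -31.4%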